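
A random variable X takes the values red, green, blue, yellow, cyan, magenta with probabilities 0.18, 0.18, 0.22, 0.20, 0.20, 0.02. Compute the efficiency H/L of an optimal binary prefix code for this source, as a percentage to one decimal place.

Entropy H = −Σ p log₂ p ≈ 2.4128 bits.
Huffman merges: 1/50+9/50→1/5; 9/50+1/5→19/50; 1/5+1/5→2/5; 11/50+19/50→3/5; 2/5+3/5→1. L = 129/50 ≈ 2.5800.
Efficiency = H/L = 2.4128/2.5800 = 93.5%.

93.5%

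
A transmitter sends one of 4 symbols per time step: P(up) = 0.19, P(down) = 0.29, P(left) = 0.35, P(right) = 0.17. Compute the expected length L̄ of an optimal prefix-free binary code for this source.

Repeatedly combine the two least-probable nodes; the expected code length is the sum of the merged weights.
merge 17/100 + 19/100 → 9/25
merge 29/100 + 7/20 → 16/25
merge 9/25 + 16/25 → 1
L = 9/25 + 16/25 + 1 = 2 bits/symbol.

2 bits/symbol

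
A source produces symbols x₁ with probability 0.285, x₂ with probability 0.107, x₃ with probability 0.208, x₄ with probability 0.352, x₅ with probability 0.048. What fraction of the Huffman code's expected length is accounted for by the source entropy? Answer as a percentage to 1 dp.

Entropy H = −Σ p log₂ p ≈ 2.0728 bits.
Huffman merges: 6/125+107/1000→31/200; 31/200+26/125→363/1000; 57/200+44/125→637/1000; 363/1000+637/1000→1. L = 431/200 ≈ 2.1550.
Efficiency = H/L = 2.0728/2.1550 = 96.2%.

96.2%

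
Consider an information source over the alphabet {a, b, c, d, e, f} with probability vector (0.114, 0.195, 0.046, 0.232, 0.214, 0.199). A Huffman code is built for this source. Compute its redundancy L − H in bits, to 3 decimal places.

0.065 bits

Entropy H = −Σ p log₂ p ≈ 2.4499 bits.
Huffman merges: 23/500+57/500→4/25; 4/25+39/200→71/200; 199/1000+107/500→413/1000; 29/125+71/200→587/1000; 413/1000+587/1000→1. L = 503/200 ≈ 2.5150.
L − H = 2.5150 − 2.4499 = 0.065 bits.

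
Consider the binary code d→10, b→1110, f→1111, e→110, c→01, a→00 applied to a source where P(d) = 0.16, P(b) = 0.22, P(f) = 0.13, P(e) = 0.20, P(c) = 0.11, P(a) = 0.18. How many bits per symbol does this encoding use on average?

L̄ = Σ pᵢ·ℓᵢ = 0.16·2 + 0.22·4 + 0.13·4 + 0.20·3 + 0.11·2 + 0.18·2 = 2.9 bits/symbol.

2.9 bits/symbol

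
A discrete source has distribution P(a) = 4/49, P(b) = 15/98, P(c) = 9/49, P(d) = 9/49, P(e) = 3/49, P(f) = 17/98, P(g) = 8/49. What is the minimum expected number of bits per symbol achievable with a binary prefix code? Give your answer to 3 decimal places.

2.776 bits/symbol

Repeatedly combine the two least-probable nodes; the expected code length is the sum of the merged weights.
merge 3/49 + 4/49 → 1/7
merge 1/7 + 15/98 → 29/98
merge 8/49 + 17/98 → 33/98
merge 9/49 + 9/49 → 18/49
merge 29/98 + 33/98 → 31/49
merge 18/49 + 31/49 → 1
L = 1/7 + 29/98 + 33/98 + 18/49 + 31/49 + 1 = 136/49 ≈ 2.776 bits/symbol.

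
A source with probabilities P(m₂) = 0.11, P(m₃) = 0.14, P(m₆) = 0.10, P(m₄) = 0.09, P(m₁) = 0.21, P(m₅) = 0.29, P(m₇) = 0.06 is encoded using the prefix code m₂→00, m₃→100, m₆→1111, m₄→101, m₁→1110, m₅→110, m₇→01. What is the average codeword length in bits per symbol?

L̄ = Σ pᵢ·ℓᵢ = 0.11·2 + 0.14·3 + 0.10·4 + 0.09·3 + 0.21·4 + 0.29·3 + 0.06·2 = 3.14 bits/symbol.

3.14 bits/symbol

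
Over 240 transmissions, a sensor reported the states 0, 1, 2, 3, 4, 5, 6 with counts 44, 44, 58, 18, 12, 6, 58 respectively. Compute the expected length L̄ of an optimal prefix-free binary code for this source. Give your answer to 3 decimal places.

Probabilities are the counts divided by 240.
Repeatedly combine the two least-probable nodes; the expected code length is the sum of the merged weights.
merge 1/40 + 1/20 → 3/40
merge 3/40 + 3/40 → 3/20
merge 3/20 + 11/60 → 1/3
merge 11/60 + 29/120 → 17/40
merge 29/120 + 1/3 → 23/40
merge 17/40 + 23/40 → 1
L = 3/40 + 3/20 + 1/3 + 17/40 + 23/40 + 1 = 307/120 ≈ 2.558 bits/symbol.

2.558 bits/symbol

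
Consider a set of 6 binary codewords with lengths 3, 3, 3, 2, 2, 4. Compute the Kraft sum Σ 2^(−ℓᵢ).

0.9375

With common denominator 2^4 = 16: Σ 2^(−ℓᵢ) = 2/16 + 2/16 + 2/16 + 4/16 + 4/16 + 1/16 = 15/16 = 0.9375.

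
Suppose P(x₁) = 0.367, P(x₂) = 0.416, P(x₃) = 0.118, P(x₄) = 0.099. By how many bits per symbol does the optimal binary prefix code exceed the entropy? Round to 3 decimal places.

Entropy H = −Σ p log₂ p ≈ 1.7512 bits.
Huffman merges: 99/1000+59/500→217/1000; 217/1000+367/1000→73/125; 52/125+73/125→1. L = 1801/1000 ≈ 1.8010.
L − H = 1.8010 − 1.7512 = 0.050 bits.

0.050 bits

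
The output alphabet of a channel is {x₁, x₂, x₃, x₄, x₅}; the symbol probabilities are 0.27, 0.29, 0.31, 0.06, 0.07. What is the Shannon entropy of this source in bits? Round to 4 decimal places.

2.0638 bits

H = −Σ pᵢ log₂ pᵢ.
−0.27·log₂(0.27) = 0.5100
−0.29·log₂(0.29) = 0.5179
−0.31·log₂(0.31) = 0.5238
−0.06·log₂(0.06) = 0.2435
−0.07·log₂(0.07) = 0.2686
Sum ≈ 2.0638 → 2.0638 bits.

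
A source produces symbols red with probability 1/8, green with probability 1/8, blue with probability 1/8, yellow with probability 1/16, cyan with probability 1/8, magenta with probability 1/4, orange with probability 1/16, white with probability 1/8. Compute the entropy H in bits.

2.875 bits

Each probability is a power of 1/2, so log₂(1/p) is an integer.
H = Σ p·log₂(1/p) = 1/8·3 + 1/8·3 + 1/8·3 + 1/16·4 + 1/8·3 + 1/4·2 + 1/16·4 + 1/8·3 = 2.875 bits.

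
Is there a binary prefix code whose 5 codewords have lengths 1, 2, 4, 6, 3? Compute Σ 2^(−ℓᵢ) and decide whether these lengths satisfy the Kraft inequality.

0.953125; yes

With common denominator 2^6 = 64: Σ 2^(−ℓᵢ) = 32/64 + 16/64 + 4/64 + 1/64 + 8/64 = 61/64 = 0.953125.
Kraft's inequality requires Σ ≤ 1; here Σ = 0.953125 ≤ 1, so such a prefix code exists.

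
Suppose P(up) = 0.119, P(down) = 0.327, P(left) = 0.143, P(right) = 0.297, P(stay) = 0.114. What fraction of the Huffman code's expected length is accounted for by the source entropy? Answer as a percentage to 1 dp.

97.2%

Entropy H = −Σ p log₂ p ≈ 2.1714 bits.
Huffman merges: 57/500+119/1000→233/1000; 143/1000+233/1000→47/125; 297/1000+327/1000→78/125; 47/125+78/125→1. L = 2233/1000 ≈ 2.2330.
Efficiency = H/L = 2.1714/2.2330 = 97.2%.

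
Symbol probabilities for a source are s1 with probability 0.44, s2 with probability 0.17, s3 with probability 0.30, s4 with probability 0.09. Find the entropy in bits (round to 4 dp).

H = −Σ pᵢ log₂ pᵢ.
−0.44·log₂(0.44) = 0.5211
−0.17·log₂(0.17) = 0.4346
−0.30·log₂(0.30) = 0.5211
−0.09·log₂(0.09) = 0.3127
Sum ≈ 1.7895 → 1.7895 bits.

1.7895 bits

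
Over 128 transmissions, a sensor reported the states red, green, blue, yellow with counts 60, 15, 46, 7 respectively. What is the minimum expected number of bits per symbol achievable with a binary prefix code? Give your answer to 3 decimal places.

Probabilities are the counts divided by 128.
Repeatedly combine the two least-probable nodes; the expected code length is the sum of the merged weights.
merge 7/128 + 15/128 → 11/64
merge 11/64 + 23/64 → 17/32
merge 15/32 + 17/32 → 1
L = 11/64 + 17/32 + 1 = 109/64 ≈ 1.703 bits/symbol.

1.703 bits/symbol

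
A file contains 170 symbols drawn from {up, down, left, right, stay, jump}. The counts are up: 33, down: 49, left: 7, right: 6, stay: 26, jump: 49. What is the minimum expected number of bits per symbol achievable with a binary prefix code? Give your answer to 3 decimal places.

2.306 bits/symbol

Probabilities are the counts divided by 170.
Repeatedly combine the two least-probable nodes; the expected code length is the sum of the merged weights.
merge 3/85 + 7/170 → 13/170
merge 13/170 + 13/85 → 39/170
merge 33/170 + 39/170 → 36/85
merge 49/170 + 49/170 → 49/85
merge 36/85 + 49/85 → 1
L = 13/170 + 39/170 + 36/85 + 49/85 + 1 = 196/85 ≈ 2.306 bits/symbol.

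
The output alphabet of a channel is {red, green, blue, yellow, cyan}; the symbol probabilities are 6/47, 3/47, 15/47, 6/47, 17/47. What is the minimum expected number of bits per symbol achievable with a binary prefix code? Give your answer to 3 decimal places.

Repeatedly combine the two least-probable nodes; the expected code length is the sum of the merged weights.
merge 3/47 + 6/47 → 9/47
merge 6/47 + 9/47 → 15/47
merge 15/47 + 15/47 → 30/47
merge 17/47 + 30/47 → 1
L = 9/47 + 15/47 + 30/47 + 1 = 101/47 ≈ 2.149 bits/symbol.

2.149 bits/symbol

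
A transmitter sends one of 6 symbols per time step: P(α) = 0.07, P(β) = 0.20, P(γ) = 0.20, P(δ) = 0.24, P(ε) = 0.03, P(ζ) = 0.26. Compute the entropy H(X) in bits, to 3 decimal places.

2.349 bits

H = −Σ pᵢ log₂ pᵢ.
−0.07·log₂(0.07) = 0.2686
−0.20·log₂(0.20) = 0.4644
−0.20·log₂(0.20) = 0.4644
−0.24·log₂(0.24) = 0.4941
−0.03·log₂(0.03) = 0.1518
−0.26·log₂(0.26) = 0.5053
Sum ≈ 2.3485 → 2.349 bits.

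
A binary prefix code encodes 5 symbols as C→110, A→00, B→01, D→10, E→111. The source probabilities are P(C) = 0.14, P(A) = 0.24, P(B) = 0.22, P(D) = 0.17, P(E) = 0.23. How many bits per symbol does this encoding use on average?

2.37 bits/symbol

L̄ = Σ pᵢ·ℓᵢ = 0.14·3 + 0.24·2 + 0.22·2 + 0.17·2 + 0.23·3 = 2.37 bits/symbol.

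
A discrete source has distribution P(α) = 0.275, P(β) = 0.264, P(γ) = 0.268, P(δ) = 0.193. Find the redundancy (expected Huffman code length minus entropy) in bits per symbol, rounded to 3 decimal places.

Entropy H = −Σ p log₂ p ≈ 1.9866 bits.
Huffman merges: 193/1000+33/125→457/1000; 67/250+11/40→543/1000; 457/1000+543/1000→1. L = 2 ≈ 2.0000.
L − H = 2.0000 − 1.9866 = 0.013 bits.

0.013 bits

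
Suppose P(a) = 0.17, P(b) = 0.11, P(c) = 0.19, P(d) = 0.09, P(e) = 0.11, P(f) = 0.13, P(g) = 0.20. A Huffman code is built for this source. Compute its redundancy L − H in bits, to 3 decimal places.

0.050 bits

Entropy H = −Σ p log₂ p ≈ 2.7501 bits.
Huffman merges: 9/100+11/100→1/5; 11/100+13/100→6/25; 17/100+19/100→9/25; 1/5+1/5→2/5; 6/25+9/25→3/5; 2/5+3/5→1. L = 14/5 ≈ 2.8000.
L − H = 2.8000 − 2.7501 = 0.050 bits.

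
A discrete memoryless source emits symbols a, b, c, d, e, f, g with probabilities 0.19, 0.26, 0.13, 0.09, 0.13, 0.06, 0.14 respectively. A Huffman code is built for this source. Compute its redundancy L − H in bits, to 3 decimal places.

Entropy H = −Σ p log₂ p ≈ 2.6791 bits.
Huffman merges: 3/50+9/100→3/20; 13/100+13/100→13/50; 7/50+3/20→29/100; 19/100+13/50→9/20; 13/50+29/100→11/20; 9/20+11/20→1. L = 27/10 ≈ 2.7000.
L − H = 2.7000 − 2.6791 = 0.021 bits.

0.021 bits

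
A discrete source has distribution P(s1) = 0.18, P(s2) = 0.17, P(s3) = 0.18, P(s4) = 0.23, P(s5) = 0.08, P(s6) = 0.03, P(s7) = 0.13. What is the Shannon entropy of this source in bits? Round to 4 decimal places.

2.6388 bits

H = −Σ pᵢ log₂ pᵢ.
−0.18·log₂(0.18) = 0.4453
−0.17·log₂(0.17) = 0.4346
−0.18·log₂(0.18) = 0.4453
−0.23·log₂(0.23) = 0.4877
−0.08·log₂(0.08) = 0.2915
−0.03·log₂(0.03) = 0.1518
−0.13·log₂(0.13) = 0.3826
Sum ≈ 2.6388 → 2.6388 bits.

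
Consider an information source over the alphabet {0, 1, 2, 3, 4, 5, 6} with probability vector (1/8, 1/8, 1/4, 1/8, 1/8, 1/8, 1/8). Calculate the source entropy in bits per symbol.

2.75 bits

Each probability is a power of 1/2, so log₂(1/p) is an integer.
H = Σ p·log₂(1/p) = 1/8·3 + 1/8·3 + 1/4·2 + 1/8·3 + 1/8·3 + 1/8·3 + 1/8·3 = 2.75 bits.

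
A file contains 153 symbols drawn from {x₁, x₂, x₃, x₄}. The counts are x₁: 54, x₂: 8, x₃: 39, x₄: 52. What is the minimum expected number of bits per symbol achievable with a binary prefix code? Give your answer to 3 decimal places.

Probabilities are the counts divided by 153.
Repeatedly combine the two least-probable nodes; the expected code length is the sum of the merged weights.
merge 8/153 + 13/51 → 47/153
merge 47/153 + 52/153 → 11/17
merge 6/17 + 11/17 → 1
L = 47/153 + 11/17 + 1 = 299/153 ≈ 1.954 bits/symbol.

1.954 bits/symbol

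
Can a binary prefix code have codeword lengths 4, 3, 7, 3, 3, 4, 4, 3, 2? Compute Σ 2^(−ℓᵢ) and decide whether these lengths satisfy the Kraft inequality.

0.9453125; yes

With common denominator 2^7 = 128: Σ 2^(−ℓᵢ) = 8/128 + 16/128 + 1/128 + 16/128 + 16/128 + 8/128 + 8/128 + 16/128 + 32/128 = 121/128 = 0.9453125.
Kraft's inequality requires Σ ≤ 1; here Σ = 0.9453125 ≤ 1, so such a prefix code exists.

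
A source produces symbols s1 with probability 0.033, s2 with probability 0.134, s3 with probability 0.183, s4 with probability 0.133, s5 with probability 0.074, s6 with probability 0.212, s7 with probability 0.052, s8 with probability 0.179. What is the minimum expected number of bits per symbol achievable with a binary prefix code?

2.849 bits/symbol

Repeatedly combine the two least-probable nodes; the expected code length is the sum of the merged weights.
merge 33/1000 + 13/250 → 17/200
merge 37/500 + 17/200 → 159/1000
merge 133/1000 + 67/500 → 267/1000
merge 159/1000 + 179/1000 → 169/500
merge 183/1000 + 53/250 → 79/200
merge 267/1000 + 169/500 → 121/200
merge 79/200 + 121/200 → 1
L = 17/200 + 159/1000 + 267/1000 + 169/500 + 79/200 + 121/200 + 1 = 2849/1000 = 2.849 bits/symbol.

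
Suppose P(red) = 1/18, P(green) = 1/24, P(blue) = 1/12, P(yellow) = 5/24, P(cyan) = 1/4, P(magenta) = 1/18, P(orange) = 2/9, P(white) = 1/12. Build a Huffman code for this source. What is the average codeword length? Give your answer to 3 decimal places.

2.736 bits/symbol

Repeatedly combine the two least-probable nodes; the expected code length is the sum of the merged weights.
merge 1/24 + 1/18 → 7/72
merge 1/18 + 1/12 → 5/36
merge 1/12 + 7/72 → 13/72
merge 5/36 + 13/72 → 23/72
merge 5/24 + 2/9 → 31/72
merge 1/4 + 23/72 → 41/72
merge 31/72 + 41/72 → 1
L = 7/72 + 5/36 + 13/72 + 23/72 + 31/72 + 41/72 + 1 = 197/72 ≈ 2.736 bits/symbol.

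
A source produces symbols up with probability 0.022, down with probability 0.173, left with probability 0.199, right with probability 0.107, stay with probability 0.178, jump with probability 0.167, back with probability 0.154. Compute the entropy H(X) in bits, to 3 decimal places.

2.658 bits

H = −Σ pᵢ log₂ pᵢ.
−0.022·log₂(0.022) = 0.1211
−0.173·log₂(0.173) = 0.4379
−0.199·log₂(0.199) = 0.4635
−0.107·log₂(0.107) = 0.3450
−0.178·log₂(0.178) = 0.4432
−0.167·log₂(0.167) = 0.4312
−0.154·log₂(0.154) = 0.4156
Sum ≈ 2.6576 → 2.658 bits.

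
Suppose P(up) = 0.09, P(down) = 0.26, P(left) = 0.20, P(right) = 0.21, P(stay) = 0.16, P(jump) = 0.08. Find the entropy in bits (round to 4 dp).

2.4697 bits

H = −Σ pᵢ log₂ pᵢ.
−0.09·log₂(0.09) = 0.3127
−0.26·log₂(0.26) = 0.5053
−0.20·log₂(0.20) = 0.4644
−0.21·log₂(0.21) = 0.4728
−0.16·log₂(0.16) = 0.4230
−0.08·log₂(0.08) = 0.2915
Sum ≈ 2.4697 → 2.4697 bits.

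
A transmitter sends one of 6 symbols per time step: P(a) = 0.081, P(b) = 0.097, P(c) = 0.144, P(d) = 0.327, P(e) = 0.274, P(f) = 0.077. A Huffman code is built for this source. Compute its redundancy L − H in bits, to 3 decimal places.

0.052 bits

Entropy H = −Σ p log₂ p ≈ 2.3467 bits.
Huffman merges: 77/1000+81/1000→79/500; 97/1000+18/125→241/1000; 79/500+241/1000→399/1000; 137/500+327/1000→601/1000; 399/1000+601/1000→1. L = 2399/1000 ≈ 2.3990.
L − H = 2.3990 − 2.3467 = 0.052 bits.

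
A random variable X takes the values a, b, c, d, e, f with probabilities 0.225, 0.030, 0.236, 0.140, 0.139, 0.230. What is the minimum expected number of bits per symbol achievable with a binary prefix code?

2.478 bits/symbol

Repeatedly combine the two least-probable nodes; the expected code length is the sum of the merged weights.
merge 3/100 + 139/1000 → 169/1000
merge 7/50 + 169/1000 → 309/1000
merge 9/40 + 23/100 → 91/200
merge 59/250 + 309/1000 → 109/200
merge 91/200 + 109/200 → 1
L = 169/1000 + 309/1000 + 91/200 + 109/200 + 1 = 1239/500 = 2.478 bits/symbol.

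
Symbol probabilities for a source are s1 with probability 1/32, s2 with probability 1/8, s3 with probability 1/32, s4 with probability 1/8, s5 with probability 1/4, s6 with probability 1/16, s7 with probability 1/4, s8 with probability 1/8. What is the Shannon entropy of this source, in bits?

2.6875 bits

Each probability is a power of 1/2, so log₂(1/p) is an integer.
H = Σ p·log₂(1/p) = 1/32·5 + 1/8·3 + 1/32·5 + 1/8·3 + 1/4·2 + 1/16·4 + 1/4·2 + 1/8·3 = 2.6875 bits.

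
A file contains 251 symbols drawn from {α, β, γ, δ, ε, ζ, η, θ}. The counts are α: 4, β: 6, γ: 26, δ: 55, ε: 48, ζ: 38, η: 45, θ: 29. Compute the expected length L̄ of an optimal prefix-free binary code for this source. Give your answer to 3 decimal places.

Probabilities are the counts divided by 251.
Repeatedly combine the two least-probable nodes; the expected code length is the sum of the merged weights.
merge 4/251 + 6/251 → 10/251
merge 10/251 + 26/251 → 36/251
merge 29/251 + 36/251 → 65/251
merge 38/251 + 45/251 → 83/251
merge 48/251 + 55/251 → 103/251
merge 65/251 + 83/251 → 148/251
merge 103/251 + 148/251 → 1
L = 10/251 + 36/251 + 65/251 + 83/251 + 103/251 + 148/251 + 1 = 696/251 ≈ 2.773 bits/symbol.

2.773 bits/symbol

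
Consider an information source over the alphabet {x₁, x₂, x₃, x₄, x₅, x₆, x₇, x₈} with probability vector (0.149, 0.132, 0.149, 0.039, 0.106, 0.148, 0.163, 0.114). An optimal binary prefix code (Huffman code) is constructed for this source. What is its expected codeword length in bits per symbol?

Repeatedly combine the two least-probable nodes; the expected code length is the sum of the merged weights.
merge 39/1000 + 53/500 → 29/200
merge 57/500 + 33/250 → 123/500
merge 29/200 + 37/250 → 293/1000
merge 149/1000 + 149/1000 → 149/500
merge 163/1000 + 123/500 → 409/1000
merge 293/1000 + 149/500 → 591/1000
merge 409/1000 + 591/1000 → 1
L = 29/200 + 123/500 + 293/1000 + 149/500 + 409/1000 + 591/1000 + 1 = 1491/500 = 2.982 bits/symbol.

2.982 bits/symbol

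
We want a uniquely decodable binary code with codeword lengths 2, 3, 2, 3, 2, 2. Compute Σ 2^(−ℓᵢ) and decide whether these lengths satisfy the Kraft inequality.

With common denominator 2^3 = 8: Σ 2^(−ℓᵢ) = 2/8 + 1/8 + 2/8 + 1/8 + 2/8 + 2/8 = 10/8 = 1.25.
Kraft's inequality requires Σ ≤ 1; here Σ = 1.25 > 1, so no such prefix code exists.

1.25; no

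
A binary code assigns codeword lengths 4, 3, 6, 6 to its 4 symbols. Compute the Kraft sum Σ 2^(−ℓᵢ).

0.21875

With common denominator 2^6 = 64: Σ 2^(−ℓᵢ) = 4/64 + 8/64 + 1/64 + 1/64 = 14/64 = 0.21875.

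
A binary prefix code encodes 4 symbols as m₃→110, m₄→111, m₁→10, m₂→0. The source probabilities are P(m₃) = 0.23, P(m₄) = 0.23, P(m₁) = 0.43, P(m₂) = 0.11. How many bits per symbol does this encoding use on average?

L̄ = Σ pᵢ·ℓᵢ = 0.23·3 + 0.23·3 + 0.43·2 + 0.11·1 = 2.35 bits/symbol.

2.35 bits/symbol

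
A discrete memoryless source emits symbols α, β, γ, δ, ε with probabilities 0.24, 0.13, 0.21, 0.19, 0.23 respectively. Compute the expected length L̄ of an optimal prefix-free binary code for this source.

2.32 bits/symbol

Repeatedly combine the two least-probable nodes; the expected code length is the sum of the merged weights.
merge 13/100 + 19/100 → 8/25
merge 21/100 + 23/100 → 11/25
merge 6/25 + 8/25 → 14/25
merge 11/25 + 14/25 → 1
L = 8/25 + 11/25 + 14/25 + 1 = 58/25 = 2.32 bits/symbol.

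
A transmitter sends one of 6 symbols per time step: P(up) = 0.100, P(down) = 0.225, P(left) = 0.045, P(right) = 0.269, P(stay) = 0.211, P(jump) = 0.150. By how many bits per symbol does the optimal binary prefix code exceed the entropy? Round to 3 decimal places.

0.029 bits

Entropy H = −Σ p log₂ p ≈ 2.4115 bits.
Huffman merges: 9/200+1/10→29/200; 29/200+3/20→59/200; 211/1000+9/40→109/250; 269/1000+59/200→141/250; 109/250+141/250→1. L = 61/25 ≈ 2.4400.
L − H = 2.4400 − 2.4115 = 0.029 bits.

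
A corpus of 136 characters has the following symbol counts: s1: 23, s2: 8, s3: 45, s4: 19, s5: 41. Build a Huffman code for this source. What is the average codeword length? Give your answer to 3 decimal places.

2.199 bits/symbol

Probabilities are the counts divided by 136.
Repeatedly combine the two least-probable nodes; the expected code length is the sum of the merged weights.
merge 1/17 + 19/136 → 27/136
merge 23/136 + 27/136 → 25/68
merge 41/136 + 45/136 → 43/68
merge 25/68 + 43/68 → 1
L = 27/136 + 25/68 + 43/68 + 1 = 299/136 ≈ 2.199 bits/symbol.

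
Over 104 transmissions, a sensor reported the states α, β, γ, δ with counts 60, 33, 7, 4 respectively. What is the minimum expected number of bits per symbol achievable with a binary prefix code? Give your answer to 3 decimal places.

Probabilities are the counts divided by 104.
Repeatedly combine the two least-probable nodes; the expected code length is the sum of the merged weights.
merge 1/26 + 7/104 → 11/104
merge 11/104 + 33/104 → 11/26
merge 11/26 + 15/26 → 1
L = 11/104 + 11/26 + 1 = 159/104 ≈ 1.529 bits/symbol.

1.529 bits/symbol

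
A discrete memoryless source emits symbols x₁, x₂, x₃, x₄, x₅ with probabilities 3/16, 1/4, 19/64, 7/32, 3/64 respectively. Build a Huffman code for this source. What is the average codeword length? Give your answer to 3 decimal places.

2.234 bits/symbol

Repeatedly combine the two least-probable nodes; the expected code length is the sum of the merged weights.
merge 3/64 + 3/16 → 15/64
merge 7/32 + 15/64 → 29/64
merge 1/4 + 19/64 → 35/64
merge 29/64 + 35/64 → 1
L = 15/64 + 29/64 + 35/64 + 1 = 143/64 ≈ 2.234 bits/symbol.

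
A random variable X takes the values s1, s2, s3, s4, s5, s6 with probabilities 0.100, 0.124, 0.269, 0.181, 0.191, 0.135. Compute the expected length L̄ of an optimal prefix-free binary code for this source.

2.54 bits/symbol

Repeatedly combine the two least-probable nodes; the expected code length is the sum of the merged weights.
merge 1/10 + 31/250 → 28/125
merge 27/200 + 181/1000 → 79/250
merge 191/1000 + 28/125 → 83/200
merge 269/1000 + 79/250 → 117/200
merge 83/200 + 117/200 → 1
L = 28/125 + 79/250 + 83/200 + 117/200 + 1 = 127/50 = 2.54 bits/symbol.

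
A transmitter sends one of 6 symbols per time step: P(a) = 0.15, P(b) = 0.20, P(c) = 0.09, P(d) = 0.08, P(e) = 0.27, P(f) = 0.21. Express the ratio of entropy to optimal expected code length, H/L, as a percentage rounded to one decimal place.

98.9%

Entropy H = −Σ p log₂ p ≈ 2.4619 bits.
Huffman merges: 2/25+9/100→17/100; 3/20+17/100→8/25; 1/5+21/100→41/100; 27/100+8/25→59/100; 41/100+59/100→1. L = 249/100 ≈ 2.4900.
Efficiency = H/L = 2.4619/2.4900 = 98.9%.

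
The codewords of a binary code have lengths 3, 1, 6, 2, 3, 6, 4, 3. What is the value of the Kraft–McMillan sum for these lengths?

1.21875

With common denominator 2^6 = 64: Σ 2^(−ℓᵢ) = 8/64 + 32/64 + 1/64 + 16/64 + 8/64 + 1/64 + 4/64 + 8/64 = 78/64 = 1.21875.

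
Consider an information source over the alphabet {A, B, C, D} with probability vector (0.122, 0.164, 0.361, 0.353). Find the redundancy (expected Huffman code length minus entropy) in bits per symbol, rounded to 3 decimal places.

0.066 bits

Entropy H = −Σ p log₂ p ≈ 1.8590 bits.
Huffman merges: 61/500+41/250→143/500; 143/500+353/1000→639/1000; 361/1000+639/1000→1. L = 77/40 ≈ 1.9250.
L − H = 1.9250 − 1.8590 = 0.066 bits.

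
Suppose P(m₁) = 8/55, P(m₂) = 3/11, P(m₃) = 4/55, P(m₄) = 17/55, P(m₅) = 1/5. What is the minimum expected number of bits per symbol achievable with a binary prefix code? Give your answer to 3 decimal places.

2.218 bits/symbol

Repeatedly combine the two least-probable nodes; the expected code length is the sum of the merged weights.
merge 4/55 + 8/55 → 12/55
merge 1/5 + 12/55 → 23/55
merge 3/11 + 17/55 → 32/55
merge 23/55 + 32/55 → 1
L = 12/55 + 23/55 + 32/55 + 1 = 122/55 ≈ 2.218 bits/symbol.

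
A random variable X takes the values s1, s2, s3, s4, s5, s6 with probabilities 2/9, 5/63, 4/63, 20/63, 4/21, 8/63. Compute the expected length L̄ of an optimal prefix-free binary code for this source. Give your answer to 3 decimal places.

Repeatedly combine the two least-probable nodes; the expected code length is the sum of the merged weights.
merge 4/63 + 5/63 → 1/7
merge 8/63 + 1/7 → 17/63
merge 4/21 + 2/9 → 26/63
merge 17/63 + 20/63 → 37/63
merge 26/63 + 37/63 → 1
L = 1/7 + 17/63 + 26/63 + 37/63 + 1 = 152/63 ≈ 2.413 bits/symbol.

2.413 bits/symbol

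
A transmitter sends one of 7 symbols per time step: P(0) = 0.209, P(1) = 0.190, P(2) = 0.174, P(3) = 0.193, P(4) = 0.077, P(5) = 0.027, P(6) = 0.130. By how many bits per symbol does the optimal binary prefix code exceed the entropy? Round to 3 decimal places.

0.070 bits

Entropy H = −Σ p log₂ p ≈ 2.6324 bits.
Huffman merges: 27/1000+77/1000→13/125; 13/125+13/100→117/500; 87/500+19/100→91/250; 193/1000+209/1000→201/500; 117/500+91/250→299/500; 201/500+299/500→1. L = 1351/500 ≈ 2.7020.
L − H = 2.7020 − 2.6324 = 0.070 bits.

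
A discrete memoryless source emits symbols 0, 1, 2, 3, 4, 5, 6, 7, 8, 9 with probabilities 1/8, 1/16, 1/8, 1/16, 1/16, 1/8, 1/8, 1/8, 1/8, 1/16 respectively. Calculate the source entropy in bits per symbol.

3.25 bits

Each probability is a power of 1/2, so log₂(1/p) is an integer.
H = Σ p·log₂(1/p) = 1/8·3 + 1/16·4 + 1/8·3 + 1/16·4 + 1/16·4 + 1/8·3 + 1/8·3 + 1/8·3 + 1/8·3 + 1/16·4 = 3.25 bits.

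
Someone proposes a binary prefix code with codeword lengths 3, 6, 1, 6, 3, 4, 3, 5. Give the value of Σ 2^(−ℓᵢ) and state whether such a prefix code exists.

With common denominator 2^6 = 64: Σ 2^(−ℓᵢ) = 8/64 + 1/64 + 32/64 + 1/64 + 8/64 + 4/64 + 8/64 + 2/64 = 64/64 = 1.
Kraft's inequality requires Σ ≤ 1; here Σ = 1 ≤ 1, so such a prefix code exists.

1; yes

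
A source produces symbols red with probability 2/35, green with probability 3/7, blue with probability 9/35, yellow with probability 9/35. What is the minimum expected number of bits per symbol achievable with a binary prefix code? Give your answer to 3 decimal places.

1.886 bits/symbol

Repeatedly combine the two least-probable nodes; the expected code length is the sum of the merged weights.
merge 2/35 + 9/35 → 11/35
merge 9/35 + 11/35 → 4/7
merge 3/7 + 4/7 → 1
L = 11/35 + 4/7 + 1 = 66/35 ≈ 1.886 bits/symbol.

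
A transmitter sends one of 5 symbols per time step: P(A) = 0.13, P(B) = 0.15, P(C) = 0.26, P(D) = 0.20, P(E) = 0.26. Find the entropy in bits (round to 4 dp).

2.2682 bits

H = −Σ pᵢ log₂ pᵢ.
−0.13·log₂(0.13) = 0.3826
−0.15·log₂(0.15) = 0.4105
−0.26·log₂(0.26) = 0.5053
−0.20·log₂(0.20) = 0.4644
−0.26·log₂(0.26) = 0.5053
Sum ≈ 2.2682 → 2.2682 bits.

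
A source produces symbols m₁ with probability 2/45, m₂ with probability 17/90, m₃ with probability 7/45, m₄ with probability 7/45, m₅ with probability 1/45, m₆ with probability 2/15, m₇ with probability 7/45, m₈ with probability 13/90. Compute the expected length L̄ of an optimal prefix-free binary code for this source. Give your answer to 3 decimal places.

2.878 bits/symbol

Repeatedly combine the two least-probable nodes; the expected code length is the sum of the merged weights.
merge 1/45 + 2/45 → 1/15
merge 1/15 + 2/15 → 1/5
merge 13/90 + 7/45 → 3/10
merge 7/45 + 7/45 → 14/45
merge 17/90 + 1/5 → 7/18
merge 3/10 + 14/45 → 11/18
merge 7/18 + 11/18 → 1
L = 1/15 + 1/5 + 3/10 + 14/45 + 7/18 + 11/18 + 1 = 259/90 ≈ 2.878 bits/symbol.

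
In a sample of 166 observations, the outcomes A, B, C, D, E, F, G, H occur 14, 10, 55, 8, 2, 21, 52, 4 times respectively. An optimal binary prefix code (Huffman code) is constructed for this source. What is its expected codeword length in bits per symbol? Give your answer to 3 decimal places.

Probabilities are the counts divided by 166.
Repeatedly combine the two least-probable nodes; the expected code length is the sum of the merged weights.
merge 1/83 + 2/83 → 3/83
merge 3/83 + 4/83 → 7/83
merge 5/83 + 7/83 → 12/83
merge 7/83 + 21/166 → 35/166
merge 12/83 + 35/166 → 59/166
merge 26/83 + 55/166 → 107/166
merge 59/166 + 107/166 → 1
L = 3/83 + 7/83 + 12/83 + 35/166 + 59/166 + 107/166 + 1 = 411/166 ≈ 2.476 bits/symbol.

2.476 bits/symbol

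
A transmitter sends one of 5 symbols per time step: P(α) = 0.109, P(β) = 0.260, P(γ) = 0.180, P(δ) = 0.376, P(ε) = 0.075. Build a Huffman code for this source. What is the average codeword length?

2.172 bits/symbol

Repeatedly combine the two least-probable nodes; the expected code length is the sum of the merged weights.
merge 3/40 + 109/1000 → 23/125
merge 9/50 + 23/125 → 91/250
merge 13/50 + 91/250 → 78/125
merge 47/125 + 78/125 → 1
L = 23/125 + 91/250 + 78/125 + 1 = 543/250 = 2.172 bits/symbol.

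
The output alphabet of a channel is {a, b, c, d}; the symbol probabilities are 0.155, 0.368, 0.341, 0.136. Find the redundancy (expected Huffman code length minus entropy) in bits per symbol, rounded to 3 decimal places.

Entropy H = −Σ p log₂ p ≈ 1.8684 bits.
Huffman merges: 17/125+31/200→291/1000; 291/1000+341/1000→79/125; 46/125+79/125→1. L = 1923/1000 ≈ 1.9230.
L − H = 1.9230 − 1.8684 = 0.055 bits.

0.055 bits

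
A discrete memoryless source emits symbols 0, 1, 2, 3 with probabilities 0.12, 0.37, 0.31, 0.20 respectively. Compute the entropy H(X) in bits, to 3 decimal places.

1.886 bits

H = −Σ pᵢ log₂ pᵢ.
−0.12·log₂(0.12) = 0.3671
−0.37·log₂(0.37) = 0.5307
−0.31·log₂(0.31) = 0.5238
−0.20·log₂(0.20) = 0.4644
Sum ≈ 1.8860 → 1.886 bits.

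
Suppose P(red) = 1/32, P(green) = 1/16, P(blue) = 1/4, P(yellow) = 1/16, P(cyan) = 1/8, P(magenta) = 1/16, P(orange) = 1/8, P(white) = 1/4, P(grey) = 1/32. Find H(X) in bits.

Each probability is a power of 1/2, so log₂(1/p) is an integer.
H = Σ p·log₂(1/p) = 1/32·5 + 1/16·4 + 1/4·2 + 1/16·4 + 1/8·3 + 1/16·4 + 1/8·3 + 1/4·2 + 1/32·5 = 2.8125 bits.

2.8125 bits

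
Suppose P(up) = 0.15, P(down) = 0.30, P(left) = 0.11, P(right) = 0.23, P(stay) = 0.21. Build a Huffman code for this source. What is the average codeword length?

2.26 bits/symbol

Repeatedly combine the two least-probable nodes; the expected code length is the sum of the merged weights.
merge 11/100 + 3/20 → 13/50
merge 21/100 + 23/100 → 11/25
merge 13/50 + 3/10 → 14/25
merge 11/25 + 14/25 → 1
L = 13/50 + 11/25 + 14/25 + 1 = 113/50 = 2.26 bits/symbol.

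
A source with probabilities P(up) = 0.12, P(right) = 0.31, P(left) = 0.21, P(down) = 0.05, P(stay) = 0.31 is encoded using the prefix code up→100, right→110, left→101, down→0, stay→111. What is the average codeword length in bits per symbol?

2.9 bits/symbol

L̄ = Σ pᵢ·ℓᵢ = 0.12·3 + 0.31·3 + 0.21·3 + 0.05·1 + 0.31·3 = 2.9 bits/symbol.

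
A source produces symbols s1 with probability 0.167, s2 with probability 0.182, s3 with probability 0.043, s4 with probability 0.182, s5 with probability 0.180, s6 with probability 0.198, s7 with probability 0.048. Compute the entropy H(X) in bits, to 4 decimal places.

2.6393 bits

H = −Σ pᵢ log₂ pᵢ.
−0.167·log₂(0.167) = 0.4312
−0.182·log₂(0.182) = 0.4474
−0.043·log₂(0.043) = 0.1952
−0.182·log₂(0.182) = 0.4474
−0.180·log₂(0.180) = 0.4453
−0.198·log₂(0.198) = 0.4626
−0.048·log₂(0.048) = 0.2103
Sum ≈ 2.6393 → 2.6393 bits.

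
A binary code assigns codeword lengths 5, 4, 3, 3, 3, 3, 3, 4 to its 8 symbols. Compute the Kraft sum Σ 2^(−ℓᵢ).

With common denominator 2^5 = 32: Σ 2^(−ℓᵢ) = 1/32 + 2/32 + 4/32 + 4/32 + 4/32 + 4/32 + 4/32 + 2/32 = 25/32 = 0.78125.

0.78125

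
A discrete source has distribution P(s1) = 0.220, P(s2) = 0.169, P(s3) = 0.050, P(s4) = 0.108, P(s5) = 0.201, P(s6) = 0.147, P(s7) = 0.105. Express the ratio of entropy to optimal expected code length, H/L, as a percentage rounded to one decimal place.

Entropy H = −Σ p log₂ p ≈ 2.6902 bits.
Huffman merges: 1/20+21/200→31/200; 27/250+147/1000→51/200; 31/200+169/1000→81/250; 201/1000+11/50→421/1000; 51/200+81/250→579/1000; 421/1000+579/1000→1. L = 1367/500 ≈ 2.7340.
Efficiency = H/L = 2.6902/2.7340 = 98.4%.

98.4%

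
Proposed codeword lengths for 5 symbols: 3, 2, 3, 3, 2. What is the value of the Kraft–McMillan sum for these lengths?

0.875

With common denominator 2^3 = 8: Σ 2^(−ℓᵢ) = 1/8 + 2/8 + 1/8 + 1/8 + 2/8 = 7/8 = 0.875.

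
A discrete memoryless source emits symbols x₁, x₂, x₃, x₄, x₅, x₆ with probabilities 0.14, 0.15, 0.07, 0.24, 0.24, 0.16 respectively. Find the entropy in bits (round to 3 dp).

2.487 bits

H = −Σ pᵢ log₂ pᵢ.
−0.14·log₂(0.14) = 0.3971
−0.15·log₂(0.15) = 0.4105
−0.07·log₂(0.07) = 0.2686
−0.24·log₂(0.24) = 0.4941
−0.24·log₂(0.24) = 0.4941
−0.16·log₂(0.16) = 0.4230
Sum ≈ 2.4875 → 2.487 bits.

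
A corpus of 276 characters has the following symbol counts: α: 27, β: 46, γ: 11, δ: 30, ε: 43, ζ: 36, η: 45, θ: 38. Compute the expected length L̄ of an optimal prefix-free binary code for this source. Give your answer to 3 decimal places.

2.971 bits/symbol

Probabilities are the counts divided by 276.
Repeatedly combine the two least-probable nodes; the expected code length is the sum of the merged weights.
merge 11/276 + 9/92 → 19/138
merge 5/46 + 3/23 → 11/46
merge 19/138 + 19/138 → 19/69
merge 43/276 + 15/92 → 22/69
merge 1/6 + 11/46 → 28/69
merge 19/69 + 22/69 → 41/69
merge 28/69 + 41/69 → 1
L = 19/138 + 11/46 + 19/69 + 22/69 + 28/69 + 41/69 + 1 = 205/69 ≈ 2.971 bits/symbol.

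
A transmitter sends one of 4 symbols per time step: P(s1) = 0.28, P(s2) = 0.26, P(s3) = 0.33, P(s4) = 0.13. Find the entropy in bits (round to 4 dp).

H = −Σ pᵢ log₂ pᵢ.
−0.28·log₂(0.28) = 0.5142
−0.26·log₂(0.26) = 0.5053
−0.33·log₂(0.33) = 0.5278
−0.13·log₂(0.13) = 0.3826
Sum ≈ 1.9300 → 1.9300 bits.

1.9300 bits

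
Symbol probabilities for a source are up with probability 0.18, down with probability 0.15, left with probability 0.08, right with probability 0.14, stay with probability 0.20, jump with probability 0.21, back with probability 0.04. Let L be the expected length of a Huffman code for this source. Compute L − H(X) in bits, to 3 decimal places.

Entropy H = −Σ p log₂ p ≈ 2.6674 bits.
Huffman merges: 1/25+2/25→3/25; 3/25+7/50→13/50; 3/20+9/50→33/100; 1/5+21/100→41/100; 13/50+33/100→59/100; 41/100+59/100→1. L = 271/100 ≈ 2.7100.
L − H = 2.7100 − 2.6674 = 0.043 bits.

0.043 bits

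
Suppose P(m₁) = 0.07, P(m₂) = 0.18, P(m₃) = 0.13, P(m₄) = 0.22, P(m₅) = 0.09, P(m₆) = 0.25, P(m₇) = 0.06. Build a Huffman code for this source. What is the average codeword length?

Repeatedly combine the two least-probable nodes; the expected code length is the sum of the merged weights.
merge 3/50 + 7/100 → 13/100
merge 9/100 + 13/100 → 11/50
merge 13/100 + 9/50 → 31/100
merge 11/50 + 11/50 → 11/25
merge 1/4 + 31/100 → 14/25
merge 11/25 + 14/25 → 1
L = 13/100 + 11/50 + 31/100 + 11/25 + 14/25 + 1 = 133/50 = 2.66 bits/symbol.

2.66 bits/symbol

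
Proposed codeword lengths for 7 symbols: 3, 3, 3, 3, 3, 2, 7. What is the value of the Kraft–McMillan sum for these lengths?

With common denominator 2^7 = 128: Σ 2^(−ℓᵢ) = 16/128 + 16/128 + 16/128 + 16/128 + 16/128 + 32/128 + 1/128 = 113/128 = 0.8828125.

0.8828125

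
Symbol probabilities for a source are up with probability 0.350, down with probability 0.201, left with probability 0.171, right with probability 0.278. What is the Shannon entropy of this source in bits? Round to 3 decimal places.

H = −Σ pᵢ log₂ pᵢ.
−0.350·log₂(0.350) = 0.5301
−0.201·log₂(0.201) = 0.4653
−0.171·log₂(0.171) = 0.4357
−0.278·log₂(0.278) = 0.5134
Sum ≈ 1.9445 → 1.944 bits.

1.944 bits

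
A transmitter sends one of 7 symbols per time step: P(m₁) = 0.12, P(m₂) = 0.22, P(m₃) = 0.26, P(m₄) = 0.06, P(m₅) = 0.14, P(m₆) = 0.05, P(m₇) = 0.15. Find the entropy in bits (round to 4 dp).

H = −Σ pᵢ log₂ pᵢ.
−0.12·log₂(0.12) = 0.3671
−0.22·log₂(0.22) = 0.4806
−0.26·log₂(0.26) = 0.5053
−0.06·log₂(0.06) = 0.2435
−0.14·log₂(0.14) = 0.3971
−0.05·log₂(0.05) = 0.2161
−0.15·log₂(0.15) = 0.4105
Sum ≈ 2.6202 → 2.6202 bits.

2.6202 bits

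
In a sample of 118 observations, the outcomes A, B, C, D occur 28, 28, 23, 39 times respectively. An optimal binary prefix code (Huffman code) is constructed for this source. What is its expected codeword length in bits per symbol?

Probabilities are the counts divided by 118.
Repeatedly combine the two least-probable nodes; the expected code length is the sum of the merged weights.
merge 23/118 + 14/59 → 51/118
merge 14/59 + 39/118 → 67/118
merge 51/118 + 67/118 → 1
L = 51/118 + 67/118 + 1 = 2 bits/symbol.

2 bits/symbol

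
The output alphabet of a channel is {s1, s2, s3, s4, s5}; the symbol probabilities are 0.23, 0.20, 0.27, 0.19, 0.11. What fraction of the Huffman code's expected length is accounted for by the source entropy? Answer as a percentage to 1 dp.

Entropy H = −Σ p log₂ p ≈ 2.2676 bits.
Huffman merges: 11/100+19/100→3/10; 1/5+23/100→43/100; 27/100+3/10→57/100; 43/100+57/100→1. L = 23/10 ≈ 2.3000.
Efficiency = H/L = 2.2676/2.3000 = 98.6%.

98.6%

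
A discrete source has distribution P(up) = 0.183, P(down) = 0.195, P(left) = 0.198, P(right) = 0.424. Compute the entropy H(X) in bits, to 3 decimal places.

H = −Σ pᵢ log₂ pᵢ.
−0.183·log₂(0.183) = 0.4484
−0.195·log₂(0.195) = 0.4599
−0.198·log₂(0.198) = 0.4626
−0.424·log₂(0.424) = 0.5249
Sum ≈ 1.8957 → 1.896 bits.

1.896 bits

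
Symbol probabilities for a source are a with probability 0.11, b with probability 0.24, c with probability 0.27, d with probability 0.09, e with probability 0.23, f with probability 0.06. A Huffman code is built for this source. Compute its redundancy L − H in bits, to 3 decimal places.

Entropy H = −Σ p log₂ p ≈ 2.3983 bits.
Huffman merges: 3/50+9/100→3/20; 11/100+3/20→13/50; 23/100+6/25→47/100; 13/50+27/100→53/100; 47/100+53/100→1. L = 241/100 ≈ 2.4100.
L − H = 2.4100 − 2.3983 = 0.012 bits.

0.012 bits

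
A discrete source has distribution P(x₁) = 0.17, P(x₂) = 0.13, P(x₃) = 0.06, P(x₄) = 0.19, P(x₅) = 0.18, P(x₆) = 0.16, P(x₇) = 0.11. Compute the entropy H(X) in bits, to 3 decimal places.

2.735 bits

H = −Σ pᵢ log₂ pᵢ.
−0.17·log₂(0.17) = 0.4346
−0.13·log₂(0.13) = 0.3826
−0.06·log₂(0.06) = 0.2435
−0.19·log₂(0.19) = 0.4552
−0.18·log₂(0.18) = 0.4453
−0.16·log₂(0.16) = 0.4230
−0.11·log₂(0.11) = 0.3503
Sum ≈ 2.7346 → 2.735 bits.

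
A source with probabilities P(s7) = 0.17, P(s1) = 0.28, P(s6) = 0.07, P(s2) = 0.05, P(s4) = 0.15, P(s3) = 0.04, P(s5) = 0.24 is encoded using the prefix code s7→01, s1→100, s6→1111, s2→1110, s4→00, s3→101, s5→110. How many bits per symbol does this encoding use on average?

L̄ = Σ pᵢ·ℓᵢ = 0.17·2 + 0.28·3 + 0.07·4 + 0.05·4 + 0.15·2 + 0.04·3 + 0.24·3 = 2.8 bits/symbol.

2.8 bits/symbol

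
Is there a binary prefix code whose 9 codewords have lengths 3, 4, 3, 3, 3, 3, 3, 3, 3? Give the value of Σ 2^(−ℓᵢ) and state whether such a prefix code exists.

With common denominator 2^4 = 16: Σ 2^(−ℓᵢ) = 2/16 + 1/16 + 2/16 + 2/16 + 2/16 + 2/16 + 2/16 + 2/16 + 2/16 = 17/16 = 1.0625.
Kraft's inequality requires Σ ≤ 1; here Σ = 1.0625 > 1, so no such prefix code exists.

1.0625; no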